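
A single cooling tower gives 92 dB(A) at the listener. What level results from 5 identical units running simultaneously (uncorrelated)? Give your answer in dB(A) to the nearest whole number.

99 dB(A)

N identical incoherent sources raise the level by 10·log₁₀ N.
L_total = 92 + 10·log₁₀(5) = 92 + 6.990 = 98.99 dB(A).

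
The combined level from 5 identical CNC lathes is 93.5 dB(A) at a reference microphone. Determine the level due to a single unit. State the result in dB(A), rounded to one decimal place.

86.5 dB(A)

5 equal contributions raise the level by 10·log₁₀ 5 = 6.990 dB, so each unit alone gives 93.5 − 6.990.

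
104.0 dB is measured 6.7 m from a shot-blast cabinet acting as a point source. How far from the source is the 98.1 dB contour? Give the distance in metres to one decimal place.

Point-source spreading drops the level by 20·log₁₀(r₂/r₁); inverting, r₂/r₁ = 10^(ΔL/20).
r₂ = 6.7·10^((104.0−98.1)/20) = 6.7·10^(5.9/20) = 13.22 m.

13.2 m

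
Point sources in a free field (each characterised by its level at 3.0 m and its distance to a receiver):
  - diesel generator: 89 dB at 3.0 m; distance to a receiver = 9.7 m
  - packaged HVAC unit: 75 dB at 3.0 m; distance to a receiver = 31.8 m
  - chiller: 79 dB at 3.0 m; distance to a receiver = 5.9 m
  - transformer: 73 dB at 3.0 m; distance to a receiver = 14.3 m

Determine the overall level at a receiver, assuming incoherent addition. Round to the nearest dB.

80 dB

First find each source's level at the receiver (point-source: −20·log₁₀(r/r_ref)), then combine on an intensity basis.
diesel generator: 89 − 20·log₁₀(9.7/3.0) = 89 − 10.19 = 78.81 dB.
packaged HVAC unit: 75 − 20·log₁₀(31.8/3.0) = 75 − 20.51 = 54.49 dB.
chiller: 79 − 20·log₁₀(5.9/3.0) = 79 − 5.87 = 73.13 dB.
transformer: 73 − 20·log₁₀(14.3/3.0) = 73 − 13.56 = 59.44 dB.
Σ 10^(L/10) = 9.768e+07 → L_total = 10·log₁₀(9.768e+07) = 79.90 dB.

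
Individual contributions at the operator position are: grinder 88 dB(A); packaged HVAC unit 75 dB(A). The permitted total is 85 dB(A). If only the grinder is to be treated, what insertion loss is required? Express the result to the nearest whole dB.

3 dB

Fixed contribution from the other source: Σ 10^(L/10) = 10^(75/10) = 3.162e+07 (75.00 dB(A)).
The limit corresponds to 10^(85/10) = 3.162e+08; subtracting the fixed part leaves 2.846e+08 for the grinder, i.e. 84.54 dB(A).
Required insertion loss = 88 − 84.54 = 3.46 dB.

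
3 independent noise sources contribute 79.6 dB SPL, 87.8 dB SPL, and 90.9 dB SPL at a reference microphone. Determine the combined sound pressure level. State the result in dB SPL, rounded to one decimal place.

Incoherent sources combine by intensity addition: L_total = 10·log₁₀(Σ 10^(L_i/10)).
Σ 10^(L/10) = 10^(79.6/10) + 10^(87.8/10) + 10^(90.9/10) = 1.924e+09.
L_total = 10·log₁₀(1.924e+09) = 92.84 dB SPL.

92.8 dB SPL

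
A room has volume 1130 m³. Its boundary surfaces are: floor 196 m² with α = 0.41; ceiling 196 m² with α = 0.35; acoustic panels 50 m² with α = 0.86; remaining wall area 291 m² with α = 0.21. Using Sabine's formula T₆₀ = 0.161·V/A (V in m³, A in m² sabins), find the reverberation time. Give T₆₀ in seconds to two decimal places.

A = Σ Sᵢαᵢ = 196·0.41 + 196·0.35 + 50·0.86 + 291·0.21 = 253.07 m².
T₆₀ = 0.161·V/A = 0.161·1130/253.07 = 0.719 s.

0.72 s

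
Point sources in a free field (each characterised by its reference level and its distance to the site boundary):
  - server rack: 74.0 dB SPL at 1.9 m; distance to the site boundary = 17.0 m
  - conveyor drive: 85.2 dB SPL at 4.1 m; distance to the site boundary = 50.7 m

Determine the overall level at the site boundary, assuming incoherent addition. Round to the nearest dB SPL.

Propagate each source to the receiver with L = L_ref − 20·log₁₀(r/r_ref), then add intensities.
server rack: 74.0 − 20·log₁₀(17.0/1.9) = 74.0 − 19.03 = 54.97 dB SPL.
conveyor drive: 85.2 − 20·log₁₀(50.7/4.1) = 85.2 − 21.84 = 63.36 dB SPL.
Σ 10^(L/10) = 2.479e+06 → L_total = 10·log₁₀(2.479e+06) = 63.94 dB SPL.

64 dB SPL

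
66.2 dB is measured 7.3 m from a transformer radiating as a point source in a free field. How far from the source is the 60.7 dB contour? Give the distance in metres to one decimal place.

Point-source spreading drops the level by 20·log₁₀(r₂/r₁); inverting, r₂/r₁ = 10^(ΔL/20).
r₂ = 7.3·10^((66.2−60.7)/20) = 7.3·10^(5.5/20) = 13.75 m.

13.8 m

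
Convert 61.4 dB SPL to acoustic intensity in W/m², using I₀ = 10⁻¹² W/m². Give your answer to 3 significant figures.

I = I₀·10^(L/10) = 10⁻¹² × 10^(61.4/10) = 10^(-5.860).

1.38e-06 W/m²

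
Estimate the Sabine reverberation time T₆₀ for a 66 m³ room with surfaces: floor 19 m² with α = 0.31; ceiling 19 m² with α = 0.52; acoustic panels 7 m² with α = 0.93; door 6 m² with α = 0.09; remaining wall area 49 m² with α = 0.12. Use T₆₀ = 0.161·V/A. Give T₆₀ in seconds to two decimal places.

Summing Sᵢαᵢ: 19·0.31 + 19·0.52 + 7·0.93 + 6·0.09 + 49·0.12 = 28.70 m².
T₆₀ = 0.161·V/A = 0.161·66/28.70 = 0.370 s.

0.37 s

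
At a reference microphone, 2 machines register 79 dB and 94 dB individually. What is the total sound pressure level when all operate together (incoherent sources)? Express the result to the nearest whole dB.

94 dB

Incoherent sources combine by intensity addition: L_total = 10·log₁₀(Σ 10^(L_i/10)).
Σ 10^(L/10) = 10^(79/10) + 10^(94/10) = 2.591e+09.
L_total = 10·log₁₀(2.591e+09) = 94.14 dB.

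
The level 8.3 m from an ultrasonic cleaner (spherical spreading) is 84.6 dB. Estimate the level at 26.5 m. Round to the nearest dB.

For a point source, L₂ = L₁ − 20·log₁₀(r₂/r₁).
L₂ = 84.6 − 20·log₁₀(26.5/8.3) = 84.6 − 10.083 = 74.52 dB.

75 dB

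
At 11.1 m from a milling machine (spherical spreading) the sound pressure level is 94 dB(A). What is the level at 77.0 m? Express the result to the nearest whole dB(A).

Point-source attenuation: ΔL = 20·log₁₀(r₂/r₁) = 20·log₁₀(77.0/11.1) = 16.823 dB.
L₂ = 94 − 20·log₁₀(77.0/11.1) = 94 − 16.823 = 77.18 dB(A).

77 dB(A)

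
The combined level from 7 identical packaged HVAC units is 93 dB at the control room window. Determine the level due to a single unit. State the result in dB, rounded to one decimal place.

84.5 dB

For N identical incoherent sources L_total = L₁ + 10·log₁₀ N, so L₁ = 93 − 10·log₁₀(7) = 93 − 8.451.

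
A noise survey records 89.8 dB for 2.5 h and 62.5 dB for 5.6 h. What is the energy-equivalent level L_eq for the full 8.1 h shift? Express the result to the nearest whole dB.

Weight each interval's intensity by its duration and average over T = 8.1 h:
Σ tᵢ·10^(Lᵢ/10) = 2.5·10^(89.8/10) + 5.6·10^(62.5/10) = 2.397e+09.
L_eq = 10·log₁₀(2.397e+09/8.1) = 84.71 dB.

85 dB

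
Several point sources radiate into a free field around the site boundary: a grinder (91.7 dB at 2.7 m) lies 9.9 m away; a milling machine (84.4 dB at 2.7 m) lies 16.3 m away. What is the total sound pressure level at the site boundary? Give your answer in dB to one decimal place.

Propagate each source to the receiver with L = L_ref − 20·log₁₀(r/r_ref), then add intensities.
grinder: 91.7 − 20·log₁₀(9.9/2.7) = 91.7 − 11.29 = 80.41 dB.
milling machine: 84.4 − 20·log₁₀(16.3/2.7) = 84.4 − 15.62 = 68.78 dB.
Σ 10^(L/10) = 1.176e+08 → L_total = 10·log₁₀(1.176e+08) = 80.70 dB.

80.7 dB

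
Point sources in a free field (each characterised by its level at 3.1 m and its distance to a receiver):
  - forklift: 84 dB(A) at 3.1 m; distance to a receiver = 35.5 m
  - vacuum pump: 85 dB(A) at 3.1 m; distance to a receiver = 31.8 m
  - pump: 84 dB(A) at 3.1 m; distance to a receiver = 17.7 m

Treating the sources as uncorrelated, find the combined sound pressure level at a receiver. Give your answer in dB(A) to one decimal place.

71.0 dB(A)

Propagate each source to the receiver with L = L_ref − 20·log₁₀(r/r_ref), then add intensities.
forklift: 84 − 20·log₁₀(35.5/3.1) = 84 − 21.18 = 62.82 dB(A).
vacuum pump: 85 − 20·log₁₀(31.8/3.1) = 85 − 20.22 = 64.78 dB(A).
pump: 84 − 20·log₁₀(17.7/3.1) = 84 − 15.13 = 68.87 dB(A).
Σ 10^(L/10) = 1.263e+07 → L_total = 10·log₁₀(1.263e+07) = 71.01 dB(A).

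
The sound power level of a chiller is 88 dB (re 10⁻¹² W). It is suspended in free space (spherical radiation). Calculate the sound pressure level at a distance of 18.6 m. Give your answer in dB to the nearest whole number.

52 dB

L_p = L_w − 10·log₁₀(4π·r²) with r = 18.6 m.
4π·r² = 4347 m², 10·log₁₀ of that is 36.382 dB.
L_p = 88 − 36.382 = 51.62 dB.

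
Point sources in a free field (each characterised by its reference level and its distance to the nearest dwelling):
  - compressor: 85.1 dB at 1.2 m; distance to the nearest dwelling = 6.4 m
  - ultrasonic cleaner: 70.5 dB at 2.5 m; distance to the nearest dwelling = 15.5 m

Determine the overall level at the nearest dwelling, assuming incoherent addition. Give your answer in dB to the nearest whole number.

71 dB

Propagate each source to the receiver with L = L_ref − 20·log₁₀(r/r_ref), then add intensities.
compressor: 85.1 − 20·log₁₀(6.4/1.2) = 85.1 − 14.54 = 70.56 dB.
ultrasonic cleaner: 70.5 − 20·log₁₀(15.5/2.5) = 70.5 − 15.85 = 54.65 dB.
Σ 10^(L/10) = 1.167e+07 → L_total = 10·log₁₀(1.167e+07) = 70.67 dB.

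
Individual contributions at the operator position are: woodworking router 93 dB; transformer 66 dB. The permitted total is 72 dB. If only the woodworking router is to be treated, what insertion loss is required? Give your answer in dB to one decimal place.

The untreated sources together contribute 10^(66/10) = 3.981e+06, i.e. 66.00 dB.
To meet 72 dB overall, the treated woodworking router may contribute at most 10^(72/10) − 3.981e+06 = 1.187e+07, i.e. 70.74 dB.
So the woodworking router must be reduced from 93 to 70.74 dB: IL = 22.26 dB.

22.3 dB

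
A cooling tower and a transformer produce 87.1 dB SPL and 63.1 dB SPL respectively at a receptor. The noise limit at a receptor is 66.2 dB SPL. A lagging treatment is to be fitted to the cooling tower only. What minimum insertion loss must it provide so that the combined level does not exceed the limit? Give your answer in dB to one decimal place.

Fixed contribution from the other source: Σ 10^(L/10) = 10^(63.1/10) = 2.042e+06 (63.10 dB SPL).
The limit corresponds to 10^(66.2/10) = 4.169e+06; subtracting the fixed part leaves 2.127e+06 for the cooling tower, i.e. 63.28 dB SPL.
So the cooling tower must be reduced from 87.1 to 63.28 dB SPL: IL = 23.82 dB.

23.8 dB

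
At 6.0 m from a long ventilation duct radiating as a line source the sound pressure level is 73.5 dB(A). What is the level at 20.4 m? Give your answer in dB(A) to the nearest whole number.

68 dB(A)

Line-source attenuation: ΔL = 10·log₁₀(r₂/r₁) = 10·log₁₀(20.4/6.0) = 5.315 dB.
L₂ = 73.5 − 10·log₁₀(20.4/6.0) = 73.5 − 5.315 = 68.19 dB(A).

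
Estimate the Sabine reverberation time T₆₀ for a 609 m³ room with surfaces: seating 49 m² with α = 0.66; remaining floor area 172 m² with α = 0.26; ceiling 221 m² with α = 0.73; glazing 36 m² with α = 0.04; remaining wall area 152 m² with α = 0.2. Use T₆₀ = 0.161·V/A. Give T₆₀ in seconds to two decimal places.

0.36 s

Total absorption A = 49·0.66 + 172·0.26 + 221·0.73 + 36·0.04 + 152·0.2 = 270.23 m² sabins.
T₆₀ = 0.161·V/A = 0.161·609/270.23 = 0.363 s.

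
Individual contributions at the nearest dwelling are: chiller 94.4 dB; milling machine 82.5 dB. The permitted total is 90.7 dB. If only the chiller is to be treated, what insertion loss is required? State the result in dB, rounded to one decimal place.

4.4 dB

Fixed contribution from the other source: Σ 10^(L/10) = 10^(82.5/10) = 1.778e+08 (82.50 dB).
To meet 90.7 dB overall, the treated chiller may contribute at most 10^(90.7/10) − 1.778e+08 = 9.971e+08, i.e. 89.99 dB.
Required insertion loss = 94.4 − 89.99 = 4.41 dB.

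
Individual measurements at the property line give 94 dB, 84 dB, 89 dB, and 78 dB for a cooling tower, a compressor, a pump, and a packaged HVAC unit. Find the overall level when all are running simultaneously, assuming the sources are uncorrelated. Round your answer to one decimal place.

For uncorrelated sources the intensities add, so convert each level to linear form, sum, and take 10·log₁₀ of the total.
Σ 10^(L/10) = 10^(94/10) + 10^(84/10) + 10^(89/10) + 10^(78/10) = 3.620e+09.
L_total = 10·log₁₀(3.620e+09) = 95.59 dB.

95.6 dB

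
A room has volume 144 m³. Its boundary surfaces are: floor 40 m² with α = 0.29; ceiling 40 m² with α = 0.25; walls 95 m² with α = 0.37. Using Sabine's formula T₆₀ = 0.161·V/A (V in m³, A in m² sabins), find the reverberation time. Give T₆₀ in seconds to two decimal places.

0.41 s

A = Σ Sᵢαᵢ = 40·0.29 + 40·0.25 + 95·0.37 = 56.75 m².
T₆₀ = 0.161 × 144 / 56.75 = 0.409 s.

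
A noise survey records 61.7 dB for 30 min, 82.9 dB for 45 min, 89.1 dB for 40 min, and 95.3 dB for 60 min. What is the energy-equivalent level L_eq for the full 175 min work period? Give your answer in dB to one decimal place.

91.5 dB

Weight each interval's intensity by its duration and average over T = 175 min:
Σ tᵢ·10^(Lᵢ/10) = 30·10^(61.7/10) + 45·10^(82.9/10) + 40·10^(89.1/10) + 60·10^(95.3/10) = 2.446e+11.
L_eq = 10·log₁₀(2.446e+11/175) = 91.45 dB.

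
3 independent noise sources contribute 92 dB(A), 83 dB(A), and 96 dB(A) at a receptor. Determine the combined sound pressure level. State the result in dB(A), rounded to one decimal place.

97.6 dB(A)

Incoherent sources combine by intensity addition: L_total = 10·log₁₀(Σ 10^(L_i/10)).
Σ 10^(L/10) = 10^(92/10) + 10^(83/10) + 10^(96/10) = 5.765e+09.
L_total = 10·log₁₀(5.765e+09) = 97.61 dB(A).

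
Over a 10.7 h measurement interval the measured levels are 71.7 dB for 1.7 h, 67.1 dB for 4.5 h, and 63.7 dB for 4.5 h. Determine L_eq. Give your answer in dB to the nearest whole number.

The energy average is taken in the linear domain: L_eq = 10·log₁₀[(Σ tᵢ·10^(Lᵢ/10))/T], T = 10.7 h.
Σ tᵢ·10^(Lᵢ/10) = 1.7·10^(71.7/10) + 4.5·10^(67.1/10) + 4.5·10^(63.7/10) = 5.877e+07.
L_eq = 10·log₁₀(5.877e+07/10.7) = 67.40 dB.

67 dB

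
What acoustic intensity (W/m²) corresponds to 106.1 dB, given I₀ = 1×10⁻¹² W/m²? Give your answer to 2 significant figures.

0.041 W/m²

I = I₀·10^(L/10) = 10⁻¹² × 10^(106.1/10) = 10^(-1.390).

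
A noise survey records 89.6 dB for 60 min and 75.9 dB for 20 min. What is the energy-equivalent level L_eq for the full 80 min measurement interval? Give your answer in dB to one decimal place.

88.4 dB

Weight each interval's intensity by its duration and average over T = 80 min:
Σ tᵢ·10^(Lᵢ/10) = 60·10^(89.6/10) + 20·10^(75.9/10) = 5.550e+10.
L_eq = 10·log₁₀(5.550e+10/80) = 88.41 dB.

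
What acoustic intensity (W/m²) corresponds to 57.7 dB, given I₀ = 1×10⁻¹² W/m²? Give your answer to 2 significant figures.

I = I₀·10^(L/10) = 10⁻¹² × 10^(57.7/10) = 10^(-6.230).

5.9e-07 W/m²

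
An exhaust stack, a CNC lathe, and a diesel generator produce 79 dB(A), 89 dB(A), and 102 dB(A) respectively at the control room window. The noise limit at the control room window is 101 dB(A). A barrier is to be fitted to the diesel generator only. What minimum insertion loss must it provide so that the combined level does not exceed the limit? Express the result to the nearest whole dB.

1 dB

Everything except the diesel generator sums to 10^(79/10) + 10^(89/10) = 8.738e+08 in linear terms, 89.41 dB(A).
The limit corresponds to 10^(101/10) = 1.259e+10; subtracting the fixed part leaves 1.172e+10 for the diesel generator, i.e. 100.69 dB(A).
Required insertion loss = 102 − 100.69 = 1.31 dB.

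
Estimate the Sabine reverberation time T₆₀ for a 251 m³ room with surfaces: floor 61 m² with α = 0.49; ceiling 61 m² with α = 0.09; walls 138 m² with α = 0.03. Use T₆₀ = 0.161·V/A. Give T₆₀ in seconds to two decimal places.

Summing Sᵢαᵢ: 61·0.49 + 61·0.09 + 138·0.03 = 39.52 m².
T₆₀ = 0.161·V/A = 0.161·251/39.52 = 1.023 s.

1.02 s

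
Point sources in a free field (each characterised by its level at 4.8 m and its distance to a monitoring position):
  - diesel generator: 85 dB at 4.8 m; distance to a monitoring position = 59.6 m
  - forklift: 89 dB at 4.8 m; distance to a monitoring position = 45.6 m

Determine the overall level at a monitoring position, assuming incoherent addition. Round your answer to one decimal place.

Apply inverse-square spreading to bring every level to the receiver, then sum 10^(L/10).
diesel generator: 85 − 20·log₁₀(59.6/4.8) = 85 − 21.88 = 63.12 dB.
forklift: 89 − 20·log₁₀(45.6/4.8) = 89 − 19.55 = 69.45 dB.
Σ 10^(L/10) = 1.085e+07 → L_total = 10·log₁₀(1.085e+07) = 70.36 dB.

70.4 dB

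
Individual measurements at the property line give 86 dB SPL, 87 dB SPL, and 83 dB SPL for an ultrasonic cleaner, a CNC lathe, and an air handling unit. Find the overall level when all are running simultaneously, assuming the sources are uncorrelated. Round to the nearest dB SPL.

Incoherent sources combine by intensity addition: L_total = 10·log₁₀(Σ 10^(L_i/10)).
Σ 10^(L/10) = 10^(86/10) + 10^(87/10) + 10^(83/10) = 1.099e+09.
L_total = 10·log₁₀(1.099e+09) = 90.41 dB SPL.

90 dB SPL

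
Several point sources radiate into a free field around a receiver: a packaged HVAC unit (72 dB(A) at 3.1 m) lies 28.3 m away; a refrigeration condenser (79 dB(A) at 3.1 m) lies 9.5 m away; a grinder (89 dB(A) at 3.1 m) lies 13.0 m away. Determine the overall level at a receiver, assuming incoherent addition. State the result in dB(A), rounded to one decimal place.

First find each source's level at the receiver (point-source: −20·log₁₀(r/r_ref)), then combine on an intensity basis.
packaged HVAC unit: 72 − 20·log₁₀(28.3/3.1) = 72 − 19.21 = 52.79 dB(A).
refrigeration condenser: 79 − 20·log₁₀(9.5/3.1) = 79 − 9.73 = 69.27 dB(A).
grinder: 89 − 20·log₁₀(13.0/3.1) = 89 − 12.45 = 76.55 dB(A).
Σ 10^(L/10) = 5.382e+07 → L_total = 10·log₁₀(5.382e+07) = 77.31 dB(A).

77.3 dB(A)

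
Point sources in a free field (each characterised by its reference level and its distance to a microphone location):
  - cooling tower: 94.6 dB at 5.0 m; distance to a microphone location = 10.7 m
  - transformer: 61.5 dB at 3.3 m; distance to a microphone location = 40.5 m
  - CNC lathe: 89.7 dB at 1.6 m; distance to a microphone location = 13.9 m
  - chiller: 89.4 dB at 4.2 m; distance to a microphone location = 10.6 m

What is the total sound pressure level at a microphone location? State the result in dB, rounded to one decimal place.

Apply inverse-square spreading to bring every level to the receiver, then sum 10^(L/10).
cooling tower: 94.6 − 20·log₁₀(10.7/5.0) = 94.6 − 6.61 = 87.99 dB.
transformer: 61.5 − 20·log₁₀(40.5/3.3) = 61.5 − 21.78 = 39.72 dB.
CNC lathe: 89.7 − 20·log₁₀(13.9/1.6) = 89.7 − 18.78 = 70.92 dB.
chiller: 89.4 − 20·log₁₀(10.6/4.2) = 89.4 − 8.04 = 81.36 dB.
Σ 10^(L/10) = 7.789e+08 → L_total = 10·log₁₀(7.789e+08) = 88.91 dB.

88.9 dB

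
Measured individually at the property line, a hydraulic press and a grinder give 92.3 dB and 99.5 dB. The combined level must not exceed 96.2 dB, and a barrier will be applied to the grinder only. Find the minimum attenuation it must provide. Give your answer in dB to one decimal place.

5.6 dB

The untreated sources together contribute 10^(92.3/10) = 1.698e+09, i.e. 92.30 dB.
To meet 96.2 dB overall, the treated grinder may contribute at most 10^(96.2/10) − 1.698e+09 = 2.470e+09, i.e. 93.93 dB.
Required insertion loss = 99.5 − 93.93 = 5.57 dB.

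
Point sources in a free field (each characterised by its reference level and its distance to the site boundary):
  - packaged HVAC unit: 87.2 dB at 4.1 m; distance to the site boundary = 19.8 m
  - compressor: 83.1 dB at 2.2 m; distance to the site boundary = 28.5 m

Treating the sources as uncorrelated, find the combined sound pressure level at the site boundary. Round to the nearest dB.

Apply inverse-square spreading to bring every level to the receiver, then sum 10^(L/10).
packaged HVAC unit: 87.2 − 20·log₁₀(19.8/4.1) = 87.2 − 13.68 = 73.52 dB.
compressor: 83.1 − 20·log₁₀(28.5/2.2) = 83.1 − 22.25 = 60.85 dB.
Σ 10^(L/10) = 2.372e+07 → L_total = 10·log₁₀(2.372e+07) = 73.75 dB.

74 dB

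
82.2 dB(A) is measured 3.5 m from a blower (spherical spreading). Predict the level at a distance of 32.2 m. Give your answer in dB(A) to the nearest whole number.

For a point source, L₂ = L₁ − 20·log₁₀(r₂/r₁).
L₂ = 82.2 − 20·log₁₀(32.2/3.5) = 82.2 − 19.276 = 62.92 dB(A).

63 dB(A)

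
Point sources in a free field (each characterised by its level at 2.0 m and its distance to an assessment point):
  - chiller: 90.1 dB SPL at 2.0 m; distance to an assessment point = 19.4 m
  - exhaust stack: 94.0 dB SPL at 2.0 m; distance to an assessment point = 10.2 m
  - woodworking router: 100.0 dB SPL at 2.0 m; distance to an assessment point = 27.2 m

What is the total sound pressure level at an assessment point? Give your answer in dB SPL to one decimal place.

Propagate each source to the receiver with L = L_ref − 20·log₁₀(r/r_ref), then add intensities.
chiller: 90.1 − 20·log₁₀(19.4/2.0) = 90.1 − 19.74 = 70.36 dB SPL.
exhaust stack: 94.0 − 20·log₁₀(10.2/2.0) = 94.0 − 14.15 = 79.85 dB SPL.
woodworking router: 100.0 − 20·log₁₀(27.2/2.0) = 100.0 − 22.67 = 77.33 dB SPL.
Σ 10^(L/10) = 1.615e+08 → L_total = 10·log₁₀(1.615e+08) = 82.08 dB SPL.

82.1 dB SPL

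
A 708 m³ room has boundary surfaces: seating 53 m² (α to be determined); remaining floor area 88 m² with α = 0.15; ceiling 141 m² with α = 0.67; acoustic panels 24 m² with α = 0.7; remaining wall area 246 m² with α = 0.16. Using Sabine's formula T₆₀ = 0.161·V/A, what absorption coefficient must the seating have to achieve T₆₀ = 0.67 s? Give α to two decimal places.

A = 0.161·V/T₆₀ = 0.161·708/0.67 = 170.13 m² sabins.
Absorption from the other surfaces = 88·0.15 + 141·0.67 + 24·0.7 + 246·0.16 = 163.83 m², so the seating must supply 6.30 m² over 53 m².
α = 6.30/53 = 0.119.

0.12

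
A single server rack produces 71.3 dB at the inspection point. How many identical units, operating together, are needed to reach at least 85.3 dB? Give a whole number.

Need L₁ + 10·log₁₀ N ≥ 85.3, i.e. log₁₀ N ≥ 1.40.
N ≥ 10^(14.0/10) = 25.119, so N = 26.

26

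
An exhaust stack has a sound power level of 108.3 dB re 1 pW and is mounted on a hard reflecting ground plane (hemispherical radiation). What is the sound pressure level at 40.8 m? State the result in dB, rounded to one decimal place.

L_p = L_w − 10·log₁₀(2π·r²) with r = 40.8 m.
2π·r² = 1.046e+04 m², 10·log₁₀ of that is 40.195 dB.
L_p = 108.3 − 40.195 = 68.10 dB.

68.1 dB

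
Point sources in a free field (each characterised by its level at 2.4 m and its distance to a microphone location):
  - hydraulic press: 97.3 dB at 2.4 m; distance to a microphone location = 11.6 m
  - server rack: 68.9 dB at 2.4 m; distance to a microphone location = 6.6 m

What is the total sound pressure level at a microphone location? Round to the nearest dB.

84 dB

First find each source's level at the receiver (point-source: −20·log₁₀(r/r_ref)), then combine on an intensity basis.
hydraulic press: 97.3 − 20·log₁₀(11.6/2.4) = 97.3 − 13.68 = 83.62 dB.
server rack: 68.9 − 20·log₁₀(6.6/2.4) = 68.9 − 8.79 = 60.11 dB.
Σ 10^(L/10) = 2.309e+08 → L_total = 10·log₁₀(2.309e+08) = 83.63 dB.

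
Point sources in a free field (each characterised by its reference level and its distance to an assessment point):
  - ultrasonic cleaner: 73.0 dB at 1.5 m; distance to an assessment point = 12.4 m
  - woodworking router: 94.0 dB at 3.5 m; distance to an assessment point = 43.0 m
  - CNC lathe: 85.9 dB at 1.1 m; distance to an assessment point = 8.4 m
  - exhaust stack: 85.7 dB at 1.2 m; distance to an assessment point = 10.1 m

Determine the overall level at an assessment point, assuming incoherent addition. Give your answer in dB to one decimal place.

74.6 dB

Apply inverse-square spreading to bring every level to the receiver, then sum 10^(L/10).
ultrasonic cleaner: 73.0 − 20·log₁₀(12.4/1.5) = 73.0 − 18.35 = 54.65 dB.
woodworking router: 94.0 − 20·log₁₀(43.0/3.5) = 94.0 − 21.79 = 72.21 dB.
CNC lathe: 85.9 − 20·log₁₀(8.4/1.1) = 85.9 − 17.66 = 68.24 dB.
exhaust stack: 85.7 − 20·log₁₀(10.1/1.2) = 85.7 − 18.50 = 67.20 dB.
Σ 10^(L/10) = 2.885e+07 → L_total = 10·log₁₀(2.885e+07) = 74.60 dB.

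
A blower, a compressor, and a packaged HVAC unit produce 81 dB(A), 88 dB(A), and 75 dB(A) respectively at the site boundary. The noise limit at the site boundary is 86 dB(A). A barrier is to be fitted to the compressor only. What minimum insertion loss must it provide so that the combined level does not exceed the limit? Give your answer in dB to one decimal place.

Everything except the compressor sums to 10^(81/10) + 10^(75/10) = 1.575e+08 in linear terms, 81.97 dB(A).
The limit corresponds to 10^(86/10) = 3.981e+08; subtracting the fixed part leaves 2.406e+08 for the compressor, i.e. 83.81 dB(A).
Required insertion loss = 88 − 83.81 = 4.19 dB.

4.2 dB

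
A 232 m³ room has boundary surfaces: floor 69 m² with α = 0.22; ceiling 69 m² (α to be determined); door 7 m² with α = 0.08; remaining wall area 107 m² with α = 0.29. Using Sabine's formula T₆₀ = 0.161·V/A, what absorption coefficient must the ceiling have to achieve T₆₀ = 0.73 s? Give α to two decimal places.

0.06

Required total absorption A = 0.161·232/0.73 = 51.17 m².
Absorption from the other surfaces = 69·0.22 + 7·0.08 + 107·0.29 = 46.77 m², so the ceiling must supply 4.40 m² over 69 m².
α = 4.40/69 = 0.064.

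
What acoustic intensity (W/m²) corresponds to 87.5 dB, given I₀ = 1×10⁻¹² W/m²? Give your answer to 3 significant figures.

L = 10·log₁₀(I/I₀) ⇒ I = I₀·10^(L/10) = 10⁻¹² × 10^8.75.

0.000562 W/m²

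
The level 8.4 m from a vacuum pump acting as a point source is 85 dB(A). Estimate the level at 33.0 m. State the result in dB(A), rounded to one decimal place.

Spherical spreading from a point source gives a 20·log₁₀(r₂/r₁) drop.
L₂ = 85 − 20·log₁₀(33.0/8.4) = 85 − 11.885 = 73.12 dB(A).

73.1 dB(A)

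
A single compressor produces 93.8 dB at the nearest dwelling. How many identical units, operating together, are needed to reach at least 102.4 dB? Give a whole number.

8

The shortfall is 102.4 − 93.8 = 8.6 dB, and N units add 10·log₁₀ N, so need 10·log₁₀ N ≥ 8.6.
N ≥ 10^(8.6/10) = 7.244, so N = 8.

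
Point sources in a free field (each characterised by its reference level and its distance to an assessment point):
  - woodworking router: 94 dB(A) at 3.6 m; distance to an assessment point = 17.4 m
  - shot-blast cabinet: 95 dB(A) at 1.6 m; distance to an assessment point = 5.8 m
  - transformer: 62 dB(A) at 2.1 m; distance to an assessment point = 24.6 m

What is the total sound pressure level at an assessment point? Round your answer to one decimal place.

First find each source's level at the receiver (point-source: −20·log₁₀(r/r_ref)), then combine on an intensity basis.
woodworking router: 94 − 20·log₁₀(17.4/3.6) = 94 − 13.68 = 80.32 dB(A).
shot-blast cabinet: 95 − 20·log₁₀(5.8/1.6) = 95 − 11.19 = 83.81 dB(A).
transformer: 62 − 20·log₁₀(24.6/2.1) = 62 − 21.37 = 40.63 dB(A).
Σ 10^(L/10) = 3.482e+08 → L_total = 10·log₁₀(3.482e+08) = 85.42 dB(A).

85.4 dB(A)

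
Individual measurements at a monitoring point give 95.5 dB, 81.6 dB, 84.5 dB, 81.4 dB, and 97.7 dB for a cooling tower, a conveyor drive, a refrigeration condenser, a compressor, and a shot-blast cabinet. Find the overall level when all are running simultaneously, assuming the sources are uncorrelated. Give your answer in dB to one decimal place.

100.0 dB

For uncorrelated sources the intensities add, so convert each level to linear form, sum, and take 10·log₁₀ of the total.
Σ 10^(L/10) = 10^(95.5/10) + 10^(81.6/10) + 10^(84.5/10) + 10^(81.4/10) + 10^(97.7/10) = 1.000e+10.
L_total = 10·log₁₀(1.000e+10) = 100.00 dB.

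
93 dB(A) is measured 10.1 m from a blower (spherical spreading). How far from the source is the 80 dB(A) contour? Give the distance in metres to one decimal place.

For a point source L₁ − L₂ = 20·log₁₀(r₂/r₁), so r₂ = r₁·10^((L₁−L₂)/20).
r₂ = 10.1·10^((93−80)/20) = 10.1·10^(13.0/20) = 45.12 m.

45.1 m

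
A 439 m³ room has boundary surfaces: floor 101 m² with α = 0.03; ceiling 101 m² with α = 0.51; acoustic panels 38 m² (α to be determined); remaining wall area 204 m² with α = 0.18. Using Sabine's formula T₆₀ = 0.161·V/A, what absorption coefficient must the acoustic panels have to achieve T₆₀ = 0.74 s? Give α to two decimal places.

A = 0.161·V/T₆₀ = 0.161·439/0.74 = 95.51 m² sabins.
Absorption from the other surfaces = 101·0.03 + 101·0.51 + 204·0.18 = 91.26 m², so the acoustic panels must supply 4.25 m² over 38 m².
α = 4.25/38 = 0.112.

0.11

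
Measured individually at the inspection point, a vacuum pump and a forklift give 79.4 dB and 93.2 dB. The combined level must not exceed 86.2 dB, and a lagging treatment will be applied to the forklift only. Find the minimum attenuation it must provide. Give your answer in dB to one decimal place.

The untreated sources together contribute 10^(79.4/10) = 8.710e+07, i.e. 79.40 dB.
The limit corresponds to 10^(86.2/10) = 4.169e+08; subtracting the fixed part leaves 3.298e+08 for the forklift, i.e. 85.18 dB.
Required insertion loss = 93.2 − 85.18 = 8.02 dB.

8.0 dB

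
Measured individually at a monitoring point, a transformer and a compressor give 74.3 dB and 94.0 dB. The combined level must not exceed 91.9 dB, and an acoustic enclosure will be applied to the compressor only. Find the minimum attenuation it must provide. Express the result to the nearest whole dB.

2 dB

The untreated sources together contribute 10^(74.3/10) = 2.692e+07, i.e. 74.30 dB.
To meet 91.9 dB overall, the treated compressor may contribute at most 10^(91.9/10) − 2.692e+07 = 1.522e+09, i.e. 91.82 dB.
So the compressor must be reduced from 94.0 to 91.82 dB: IL = 2.18 dB.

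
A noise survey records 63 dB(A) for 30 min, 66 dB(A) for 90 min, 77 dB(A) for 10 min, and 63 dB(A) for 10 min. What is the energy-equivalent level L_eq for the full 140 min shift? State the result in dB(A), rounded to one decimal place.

Weight each interval's intensity by its duration and average over T = 140 min:
Σ tᵢ·10^(Lᵢ/10) = 30·10^(63/10) + 90·10^(66/10) + 10·10^(77/10) + 10·10^(63/10) = 9.393e+08.
L_eq = 10·log₁₀(9.393e+08/140) = 68.27 dB(A).

68.3 dB(A)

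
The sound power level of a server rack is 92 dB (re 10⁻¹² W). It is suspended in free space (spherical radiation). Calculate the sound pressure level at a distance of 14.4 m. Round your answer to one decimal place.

57.8 dB

L_p = L_w − 10·log₁₀(4π·r²) with r = 14.4 m.
4π·r² = 2606 m², 10·log₁₀ of that is 34.159 dB.
L_p = 92 − 34.159 = 57.84 dB.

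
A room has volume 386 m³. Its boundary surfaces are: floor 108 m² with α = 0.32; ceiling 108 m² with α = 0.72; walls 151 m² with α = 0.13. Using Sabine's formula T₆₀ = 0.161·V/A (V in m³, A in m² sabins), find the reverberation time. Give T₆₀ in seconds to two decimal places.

0.47 s

Total absorption A = 108·0.32 + 108·0.72 + 151·0.13 = 131.95 m² sabins.
T₆₀ = 0.161 × 386 / 131.95 = 0.471 s.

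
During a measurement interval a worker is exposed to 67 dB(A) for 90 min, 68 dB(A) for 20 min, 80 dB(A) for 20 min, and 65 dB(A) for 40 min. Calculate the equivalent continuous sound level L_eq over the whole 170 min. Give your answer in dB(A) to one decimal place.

72.0 dB(A)

L_eq = 10·log₁₀[(1/T)·Σ tᵢ·10^(Lᵢ/10)] with T = 170 min.
Σ tᵢ·10^(Lᵢ/10) = 90·10^(67/10) + 20·10^(68/10) + 20·10^(80/10) + 40·10^(65/10) = 2.704e+09.
L_eq = 10·log₁₀(2.704e+09/170) = 72.02 dB(A).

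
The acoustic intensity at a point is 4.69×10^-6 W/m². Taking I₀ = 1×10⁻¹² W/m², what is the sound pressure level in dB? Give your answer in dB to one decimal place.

66.7 dB

L = 10·log₁₀(I/I₀) = 10·log₁₀(4.69×10^-6/10⁻¹²) = 10·log₁₀(4.69×10^6).
L = 10·(0.6712 + 6) = 66.71 dB.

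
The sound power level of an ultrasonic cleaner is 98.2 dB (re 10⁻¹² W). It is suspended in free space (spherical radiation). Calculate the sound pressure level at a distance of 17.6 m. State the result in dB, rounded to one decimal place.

62.3 dB

The power spreads over a sphere of area 4π·r², so L_p = L_w − 10·log₁₀(4π·r²).
4π·r² = 3893 m², 10·log₁₀ of that is 35.902 dB.
L_p = 98.2 − 35.902 = 62.30 dB.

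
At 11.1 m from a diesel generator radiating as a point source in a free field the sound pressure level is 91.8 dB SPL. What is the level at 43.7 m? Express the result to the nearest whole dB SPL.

80 dB SPL

Spherical spreading from a point source gives a 20·log₁₀(r₂/r₁) drop.
L₂ = 91.8 − 20·log₁₀(43.7/11.1) = 91.8 − 11.903 = 79.90 dB SPL.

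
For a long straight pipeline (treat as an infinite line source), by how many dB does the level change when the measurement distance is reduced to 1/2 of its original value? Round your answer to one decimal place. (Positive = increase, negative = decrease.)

+3.0 dB

A line source loses 3 dB per doubling of distance; generally ΔL = −10·log₁₀(r₂/r₁).
ΔL = −10·log₁₀(0.5) = +3.01 dB.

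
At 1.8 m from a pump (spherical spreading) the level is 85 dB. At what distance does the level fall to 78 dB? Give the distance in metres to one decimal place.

4.0 m

Point-source spreading drops the level by 20·log₁₀(r₂/r₁); inverting, r₂/r₁ = 10^(ΔL/20).
r₂ = 1.8·10^((85−78)/20) = 1.8·10^(7.0/20) = 4.03 m.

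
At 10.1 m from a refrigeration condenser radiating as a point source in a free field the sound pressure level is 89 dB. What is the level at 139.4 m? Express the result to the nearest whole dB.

Spherical spreading from a point source gives a 20·log₁₀(r₂/r₁) drop.
L₂ = 89 − 20·log₁₀(139.4/10.1) = 89 − 22.799 = 66.20 dB.

66 dB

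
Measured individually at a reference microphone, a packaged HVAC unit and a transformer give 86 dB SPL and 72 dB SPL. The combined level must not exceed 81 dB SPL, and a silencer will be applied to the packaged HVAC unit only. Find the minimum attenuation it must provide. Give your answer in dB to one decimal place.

5.6 dB

Everything except the packaged HVAC unit sums to 10^(72/10) = 1.585e+07 in linear terms, 72.00 dB SPL.
To meet 81 dB SPL overall, the treated packaged HVAC unit may contribute at most 10^(81/10) − 1.585e+07 = 1.100e+08, i.e. 80.42 dB SPL.
Required insertion loss = 86 − 80.42 = 5.58 dB.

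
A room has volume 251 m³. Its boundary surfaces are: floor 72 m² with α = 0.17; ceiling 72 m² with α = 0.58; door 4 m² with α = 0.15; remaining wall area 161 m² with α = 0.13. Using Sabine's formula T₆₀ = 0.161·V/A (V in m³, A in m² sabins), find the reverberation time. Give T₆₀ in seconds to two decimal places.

0.54 s

Summing Sᵢαᵢ: 72·0.17 + 72·0.58 + 4·0.15 + 161·0.13 = 75.53 m².
T₆₀ = 0.161·V/A = 0.161·251/75.53 = 0.535 s.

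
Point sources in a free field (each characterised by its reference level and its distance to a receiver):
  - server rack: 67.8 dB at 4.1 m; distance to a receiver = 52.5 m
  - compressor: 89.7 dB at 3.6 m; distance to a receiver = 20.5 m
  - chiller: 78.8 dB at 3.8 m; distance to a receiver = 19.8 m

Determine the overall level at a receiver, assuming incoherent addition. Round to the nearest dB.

75 dB

First find each source's level at the receiver (point-source: −20·log₁₀(r/r_ref)), then combine on an intensity basis.
server rack: 67.8 − 20·log₁₀(52.5/4.1) = 67.8 − 22.15 = 45.65 dB.
compressor: 89.7 − 20·log₁₀(20.5/3.6) = 89.7 − 15.11 = 74.59 dB.
chiller: 78.8 − 20·log₁₀(19.8/3.8) = 78.8 − 14.34 = 64.46 dB.
Σ 10^(L/10) = 3.161e+07 → L_total = 10·log₁₀(3.161e+07) = 75.00 dB.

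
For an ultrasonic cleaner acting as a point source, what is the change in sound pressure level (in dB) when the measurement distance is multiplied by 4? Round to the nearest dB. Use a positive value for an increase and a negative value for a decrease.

Point-source spreading: ΔL = −20·log₁₀(r₂/r₁).
ΔL = −20·log₁₀(4) = -12.04 dB.

-12 dB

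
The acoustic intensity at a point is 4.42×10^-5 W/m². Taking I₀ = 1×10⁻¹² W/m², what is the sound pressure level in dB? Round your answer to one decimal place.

I/I₀ = 4.42×10^-5/10⁻¹² = 4.42×10^7, and L = 10·log₁₀(I/I₀).
L = 10·(0.6454 + 7) = 76.45 dB.

76.5 dB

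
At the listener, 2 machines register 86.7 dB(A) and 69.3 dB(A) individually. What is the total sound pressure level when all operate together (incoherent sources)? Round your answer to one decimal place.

86.8 dB(A)

Incoherent sources combine by intensity addition: L_total = 10·log₁₀(Σ 10^(L_i/10)).
Σ 10^(L/10) = 10^(86.7/10) + 10^(69.3/10) = 4.762e+08.
L_total = 10·log₁₀(4.762e+08) = 86.78 dB(A).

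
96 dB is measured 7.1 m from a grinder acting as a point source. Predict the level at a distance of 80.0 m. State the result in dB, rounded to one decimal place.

For a point source, L₂ = L₁ − 20·log₁₀(r₂/r₁).
L₂ = 96 − 20·log₁₀(80.0/7.1) = 96 − 21.037 = 74.96 dB.

75.0 dB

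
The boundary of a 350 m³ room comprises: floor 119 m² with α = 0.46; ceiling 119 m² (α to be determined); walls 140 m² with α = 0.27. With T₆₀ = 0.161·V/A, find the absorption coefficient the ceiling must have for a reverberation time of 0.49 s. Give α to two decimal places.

0.19

Required total absorption A = 0.161·350/0.49 = 115.00 m².
Absorption from the other surfaces = 119·0.46 + 140·0.27 = 92.54 m², so the ceiling must supply 22.46 m² over 119 m².
α = 22.46/119 = 0.189.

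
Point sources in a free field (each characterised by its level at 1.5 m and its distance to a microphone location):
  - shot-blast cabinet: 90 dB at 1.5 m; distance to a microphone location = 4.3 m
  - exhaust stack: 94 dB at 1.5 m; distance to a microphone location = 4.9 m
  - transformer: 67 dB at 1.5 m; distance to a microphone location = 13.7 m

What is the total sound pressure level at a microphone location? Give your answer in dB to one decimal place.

Apply inverse-square spreading to bring every level to the receiver, then sum 10^(L/10).
shot-blast cabinet: 90 − 20·log₁₀(4.3/1.5) = 90 − 9.15 = 80.85 dB.
exhaust stack: 94 − 20·log₁₀(4.9/1.5) = 94 − 10.28 = 83.72 dB.
transformer: 67 − 20·log₁₀(13.7/1.5) = 67 − 19.21 = 47.79 dB.
Σ 10^(L/10) = 3.571e+08 → L_total = 10·log₁₀(3.571e+08) = 85.53 dB.

85.5 dB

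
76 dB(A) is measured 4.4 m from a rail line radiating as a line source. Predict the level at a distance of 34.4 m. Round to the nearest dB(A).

For a line source, L₂ = L₁ − 10·log₁₀(r₂/r₁).
L₂ = 76 − 10·log₁₀(34.4/4.4) = 76 − 8.931 = 67.07 dB(A).

67 dB(A)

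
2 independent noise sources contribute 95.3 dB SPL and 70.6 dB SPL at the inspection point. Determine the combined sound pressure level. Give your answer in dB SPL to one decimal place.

Incoherent sources combine by intensity addition: L_total = 10·log₁₀(Σ 10^(L_i/10)).
Σ 10^(L/10) = 10^(95.3/10) + 10^(70.6/10) = 3.400e+09.
L_total = 10·log₁₀(3.400e+09) = 95.31 dB SPL.

95.3 dB SPL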